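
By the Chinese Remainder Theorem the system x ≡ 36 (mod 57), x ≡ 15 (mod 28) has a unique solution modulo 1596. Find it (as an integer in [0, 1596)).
The moduli 57, 28 are pairwise coprime, so by the CRT there is a unique solution mod 57·28 = 1596.
Solve by successive substitution. Start with x ≡ 36 (mod 57).
  Combine with x ≡ 15 (mod 28): write x = 36 + 57·t and require 36 + 57·t ≡ 15 (mod 28), i.e. 57·t ≡ 15 − 36 ≡ 7 (mod 28). Since 57^(−1) ≡ 1 (mod 28) (57 ≡ 1 (mod 28)), t ≡ 1·7 ≡ 7 (mod 28). So x ≡ 36 + 57·7 = 435 (mod 1596).
Unique solution in [0, 1596): x = 435.

Final answer: x ≡ 435 (mod 1596); the representative in [0, 1596) is 435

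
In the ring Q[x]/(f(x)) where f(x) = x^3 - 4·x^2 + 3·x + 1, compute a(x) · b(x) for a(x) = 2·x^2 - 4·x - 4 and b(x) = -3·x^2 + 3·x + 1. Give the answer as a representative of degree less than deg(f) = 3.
First multiply in Q[x] without reducing: a · b = -6·x^4 + 18·x^3 + 2·x^2 - 16·x - 4. Now divide by f(x) = x^3 - 4·x^2 + 3·x + 1, eliminating the leading term at each step:
  leading term -6·x^4: subtract (-6·x)·f(x) = -6·x^4 + 24·x^3 - 18·x^2 - 6·x, leaving -6·x^3 + 20·x^2 - 10·x - 4
  leading term -6·x^3: subtract (-6)·f(x) = -6·x^3 + 24·x^2 - 18·x - 6, leaving -4·x^2 + 8·x + 2
The degree is now < 3, so this is the remainder. Hence a · b ≡ -4·x^2 + 8·x + 2 in Q[x]/(f).

Final answer: a · b ≡ -4·x^2 + 8·x + 2 (mod f(x))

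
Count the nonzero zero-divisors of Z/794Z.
In Z/794Z each nonzero element is either a unit (gcd with 794 is 1) or a zero-divisor (gcd > 1). The number of units is φ(794): factorise 794 = 2 · 397, so φ(794) = (2 − 1) · (397 − 1) = 1 · 396 = 396. The nonzero elements number 794 − 1 = 793. Hence the nonzero zero-divisors number 793 − 396 = 397.

Final answer: Z/794Z has 397 nonzero zero-divisors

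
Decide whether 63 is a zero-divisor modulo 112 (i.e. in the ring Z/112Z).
YES

gcd(63, 112) = 7 > 1, so 63 is not a unit in Z/112Z. In Z/nZ every nonzero non-unit is a zero-divisor: explicitly, take b = 112/gcd = 16 ≠ 0 (mod 112); then 63·16 = 1008 = 9·112, i.e. 63·16 ≡ 0 (mod 112). So 63 is a zero-divisor.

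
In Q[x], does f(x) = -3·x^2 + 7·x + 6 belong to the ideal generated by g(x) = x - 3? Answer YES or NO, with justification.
In Q[x] the ideal (g) consists of all multiples of g, so f ∈ (g) iff g | f, i.e. iff the remainder of f on division by g is 0. Divide f by g (g is monic, so eliminate the leading term of the running remainder at each step):
  leading term -3·x^2: subtract (-3·x)·g(x) = -3·x^2 + 9·x, leaving 6 - 2·x
  leading term -2·x: subtract (-2)·g(x) = 6 - 2·x, leaving 0
The remainder is 0, so f(x) = g(x) · h(x) with h(x) = -3·x - 2. Hence g | f, i.e. f ∈ (g).

Final answer: YES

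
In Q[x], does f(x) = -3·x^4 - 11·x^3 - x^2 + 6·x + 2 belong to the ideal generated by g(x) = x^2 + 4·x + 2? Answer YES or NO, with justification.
In Q[x] the ideal (g) consists of all multiples of g, so f ∈ (g) iff g | f, i.e. iff the remainder of f on division by g is 0. Divide f by g (g is monic, so eliminate the leading term of the running remainder at each step):
  leading term -3·x^4: subtract (-3·x^2)·g(x) = -3·x^4 - 12·x^3 - 6·x^2, leaving x^3 + 5·x^2 + 6·x + 2
  leading term x^3: subtract (x)·g(x) = x^3 + 4·x^2 + 2·x, leaving x^2 + 4·x + 2
  leading term x^2: subtract (1)·g(x) = x^2 + 4·x + 2, leaving 0
The remainder is 0, so f(x) = g(x) · h(x) with h(x) = -3·x^2 + x + 1. Hence g | f, i.e. f ∈ (g).

Final answer: YES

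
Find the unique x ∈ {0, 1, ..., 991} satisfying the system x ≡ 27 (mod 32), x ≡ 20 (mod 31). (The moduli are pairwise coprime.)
The moduli 32, 31 are pairwise coprime, so by the CRT there is a unique solution mod 32·31 = 992.
Solve by successive substitution. Start with x ≡ 27 (mod 32).
  Combine with x ≡ 20 (mod 31): write x = 27 + 32·t and require 27 + 32·t ≡ 20 (mod 31), i.e. 32·t ≡ 20 − 27 ≡ 24 (mod 31). Since 32^(−1) ≡ 1 (mod 31) (32 ≡ 1 (mod 31)), t ≡ 1·24 ≡ 24 (mod 31). So x ≡ 27 + 32·24 = 795 (mod 992).
Unique solution in [0, 992): x = 795.

Final answer: x ≡ 795 (mod 992); the representative in [0, 992) is 795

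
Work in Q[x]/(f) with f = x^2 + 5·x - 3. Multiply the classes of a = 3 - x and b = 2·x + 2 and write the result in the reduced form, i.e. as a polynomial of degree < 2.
First multiply in Q[x] without reducing: a · b = -2·x^2 + 4·x + 6. Now divide by f(x) = x^2 + 5·x - 3, eliminating the leading term at each step:
  leading term -2·x^2: subtract (-2)·f(x) = -2·x^2 - 10·x + 6, leaving 14·x
The degree is now < 2, so this is the remainder. Hence a · b ≡ 14·x in Q[x]/(f).

Final answer: a · b ≡ 14·x (mod f(x))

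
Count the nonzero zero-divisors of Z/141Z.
In Z/141Z each nonzero element is either a unit (gcd with 141 is 1) or a zero-divisor (gcd > 1). The number of units is φ(141): factorise 141 = 3 · 47, so φ(141) = (3 − 1) · (47 − 1) = 2 · 46 = 92. The nonzero elements number 141 − 1 = 140. Hence the nonzero zero-divisors number 140 − 92 = 48.

Final answer: Z/141Z has 48 nonzero zero-divisors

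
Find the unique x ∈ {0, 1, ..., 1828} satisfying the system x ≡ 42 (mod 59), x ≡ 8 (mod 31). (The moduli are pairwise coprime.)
x ≡ 101 (mod 1829); the representative in [0, 1829) is 101

The moduli 59, 31 are pairwise coprime, so by the CRT there is a unique solution mod 59·31 = 1829.
Solve by successive substitution. Start with x ≡ 42 (mod 59).
  Combine with x ≡ 8 (mod 31): write x = 42 + 59·t and require 42 + 59·t ≡ 8 (mod 31), i.e. 59·t ≡ 8 − 42 ≡ 28 (mod 31). Since 59^(−1) ≡ 10 (mod 31) (59 ≡ 28 (mod 31)), t ≡ 10·28 ≡ 1 (mod 31). So x ≡ 42 + 59·1 = 101 (mod 1829).
Unique solution in [0, 1829): x = 101.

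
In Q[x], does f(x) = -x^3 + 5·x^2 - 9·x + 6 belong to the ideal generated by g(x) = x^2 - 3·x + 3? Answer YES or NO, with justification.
In Q[x] the ideal (g) consists of all multiples of g, so f ∈ (g) iff g | f, i.e. iff the remainder of f on division by g is 0. Divide f by g (g is monic, so eliminate the leading term of the running remainder at each step):
  leading term -x^3: subtract (-x)·g(x) = -x^3 + 3·x^2 - 3·x, leaving 2·x^2 - 6·x + 6
  leading term 2·x^2: subtract (2)·g(x) = 2·x^2 - 6·x + 6, leaving 0
The remainder is 0, so f(x) = g(x) · h(x) with h(x) = 2 - x. Hence g | f, i.e. f ∈ (g).

Final answer: YES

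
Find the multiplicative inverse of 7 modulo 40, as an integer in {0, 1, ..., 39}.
7^(−1) ≡ 23 (mod 40)

Apply the extended Euclidean algorithm to (40, 7), tracking rows (r, s, t) with s·40 + t·7 = r. Each division r_prev = q·r_cur + r_new produces the new row as (previous row) − q·(current row):
  row A: (40, 1, 0)   [1·40 + 0·7 = 40]
  row B: (7, 0, 1)   [0·40 + 1·7 = 7]
  40 = 5·7 + 5   → row C = row A − 5·row B = (5, 1, −5)   [check: 1·40 − 5·7 = 5]
  7 = 1·5 + 2   → row D = row B − 1·row C = (2, −1, 6)   [check: −1·40 + 6·7 = 2]
  5 = 2·2 + 1   → row E = row C − 2·row D = (1, 3, −17)   [check: 3·40 − 17·7 = 1]
  2 = 2·1 + 0   → remainder 0, stop. gcd = 1 (last nonzero row E).
The gcd is 1, so 7 is invertible mod 40. The last nonzero row gives 3·40 − 17·7 = 1, so t = −17. So 7^(−1) ≡ −17 ≡ 23 (mod 40). Verify: 7 · 23 = 161 ≡ 1 (mod 40). ✓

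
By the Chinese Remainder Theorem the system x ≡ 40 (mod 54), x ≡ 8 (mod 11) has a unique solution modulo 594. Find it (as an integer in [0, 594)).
The moduli 54, 11 are pairwise coprime, so by the CRT there is a unique solution mod 54·11 = 594.
Solve by successive substitution. Start with x ≡ 40 (mod 54).
  Combine with x ≡ 8 (mod 11): write x = 40 + 54·t and require 40 + 54·t ≡ 8 (mod 11), i.e. 54·t ≡ 8 − 40 ≡ 1 (mod 11). Since 54^(−1) ≡ 10 (mod 11) (54 ≡ 10 (mod 11)), t ≡ 10·1 ≡ 10 (mod 11). So x ≡ 40 + 54·10 = 580 (mod 594).
Unique solution in [0, 594): x = 580.

Final answer: x ≡ 580 (mod 594); the representative in [0, 594) is 580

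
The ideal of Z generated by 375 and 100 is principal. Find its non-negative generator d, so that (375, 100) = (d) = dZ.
In the PID Z, (a, b) is generated by gcd(a, b). Compute gcd(375, 100) with the extended Euclidean algorithm, tracking rows (r, s, t) with s·375 + t·100 = r:
  row A: (375, 1, 0)   [1·375 + 0·100 = 375]
  row B: (100, 0, 1)   [0·375 + 1·100 = 100]
  375 = 3·100 + 75   → row C = row A − 3·row B = (75, 1, −3)   [check: 1·375 − 3·100 = 75]
  100 = 1·75 + 25   → row D = row B − 1·row C = (25, −1, 4)   [check: −1·375 + 4·100 = 25]
  75 = 3·25 + 0   → remainder 0, stop. gcd = 25 (last nonzero row D).
So gcd(375, 100) = 25, with Bézout identity −1·375 + 4·100 = 25. Containment (⊇): the Bézout identity exhibits 25 as an element of (375, 100), giving (25) ⊆ (375, 100). Containment (⊆): since 25 | 375 and 25 | 100 (375 = 25·15, 100 = 25·4), every Z-linear combination of 375 and 100 is divisible by 25, so (375, 100) ⊆ (25). Therefore (375, 100) = (25), d = 25.

Final answer: (375, 100) = (25); d = 25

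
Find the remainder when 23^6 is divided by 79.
1

Use repeated squaring. Binary(6) = 110. Walk through the bits of the exponent 6 left-to-right: at each bit after the leading one, square the running value, then multiply by 23 if the bit is 1 (always reducing mod 79):
  bit 1 = 1 (leading): start with 23.
  bit 2 = 1: square 23^2 = 529 ≡ 55; bit is 1, so multiply 55·23 = 1265 ≡ 1 (mod 79).
  bit 3 = 0: square 1^2 = 1 (mod 79).
Final value: 23^6 ≡ 1 (mod 79).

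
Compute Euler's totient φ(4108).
φ(4108) = 1872

φ is multiplicative, with φ(p^e) = p^e − p^(e−1). Factorise 4108 = 2^2 · 13 · 79. Then
  φ(4108) = (2^2 − 2^1) · (13 − 1) · (79 − 1) = 2 · 12 · 78 = 1872.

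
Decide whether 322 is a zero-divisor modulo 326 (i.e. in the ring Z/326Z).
gcd(322, 326) = 2 > 1, so 322 is not a unit in Z/326Z. In Z/nZ every nonzero non-unit is a zero-divisor: explicitly, take b = 326/gcd = 163 ≠ 0 (mod 326); then 322·163 = 52486 = 161·326, i.e. 322·163 ≡ 0 (mod 326). So 322 is a zero-divisor.

Final answer: YES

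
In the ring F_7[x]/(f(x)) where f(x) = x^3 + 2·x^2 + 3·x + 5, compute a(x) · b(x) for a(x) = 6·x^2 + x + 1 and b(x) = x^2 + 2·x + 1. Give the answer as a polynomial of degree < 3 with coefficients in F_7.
Multiply as integer polynomials: a · b = 6·x^4 + 13·x^3 + 9·x^2 + 3·x + 1. Reducing coefficients mod 7: a · b ≡ 6·x^4 + 6·x^3 + 2·x^2 + 3·x + 1. Now divide by f(x) = x^3 + 2·x^2 + 3·x + 5 in F_7[x], eliminating the leading term at each step:
  leading term 6·x^4: subtract (6·x)·f(x) = 6·x^4 + 5·x^3 + 4·x^2 + 2·x, leaving x^3 + 5·x^2 + x + 1 (coefficients mod 7)
  leading term x^3: subtract (1)·f(x) = x^3 + 2·x^2 + 3·x + 5, leaving 3·x^2 + 5·x + 3 (coefficients mod 7)
The degree is now < 3, so this is the remainder. Hence a · b ≡ 3·x^2 + 5·x + 3 in F_7[x]/(f).

Final answer: a · b ≡ 3·x^2 + 5·x + 3 (mod f(x))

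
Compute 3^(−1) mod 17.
Apply the extended Euclidean algorithm to (17, 3), tracking rows (r, s, t) with s·17 + t·3 = r. Each division r_prev = q·r_cur + r_new produces the new row as (previous row) − q·(current row):
  row A: (17, 1, 0)   [1·17 + 0·3 = 17]
  row B: (3, 0, 1)   [0·17 + 1·3 = 3]
  17 = 5·3 + 2   → row C = row A − 5·row B = (2, 1, −5)   [check: 1·17 − 5·3 = 2]
  3 = 1·2 + 1   → row D = row B − 1·row C = (1, −1, 6)   [check: −1·17 + 6·3 = 1]
  2 = 2·1 + 0   → remainder 0, stop. gcd = 1 (last nonzero row D).
The gcd is 1, so 3 is invertible mod 17. The last nonzero row gives −1·17 + 6·3 = 1, so t = 6. So 3^(−1) ≡ 6 (mod 17). Verify: 3 · 6 = 18 ≡ 1 (mod 17). ✓

Final answer: 3^(−1) ≡ 6 (mod 17)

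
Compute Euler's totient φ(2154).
φ(2154) = 716

φ is multiplicative, with φ(p^e) = p^e − p^(e−1). Factorise 2154 = 2 · 3 · 359. Then
  φ(2154) = (2 − 1) · (3 − 1) · (359 − 1) = 1 · 2 · 358 = 716.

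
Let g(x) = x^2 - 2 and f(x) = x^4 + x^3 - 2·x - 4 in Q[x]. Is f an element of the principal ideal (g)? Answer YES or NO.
YES

In Q[x] the ideal (g) consists of all multiples of g, so f ∈ (g) iff g | f, i.e. iff the remainder of f on division by g is 0. Divide f by g (g is monic, so eliminate the leading term of the running remainder at each step):
  leading term x^4: subtract (x^2)·g(x) = x^4 - 2·x^2, leaving x^3 + 2·x^2 - 2·x - 4
  leading term x^3: subtract (x)·g(x) = x^3 - 2·x, leaving 2·x^2 - 4
  leading term 2·x^2: subtract (2)·g(x) = 2·x^2 - 4, leaving 0
The remainder is 0, so f(x) = g(x) · h(x) with h(x) = x^2 + x + 2. Hence g | f, i.e. f ∈ (g).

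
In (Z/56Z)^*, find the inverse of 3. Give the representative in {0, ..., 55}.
3^(−1) ≡ 19 (mod 56)

Apply the extended Euclidean algorithm to (56, 3), tracking rows (r, s, t) with s·56 + t·3 = r. Each division r_prev = q·r_cur + r_new produces the new row as (previous row) − q·(current row):
  row A: (56, 1, 0)   [1·56 + 0·3 = 56]
  row B: (3, 0, 1)   [0·56 + 1·3 = 3]
  56 = 18·3 + 2   → row C = row A − 18·row B = (2, 1, −18)   [check: 1·56 − 18·3 = 2]
  3 = 1·2 + 1   → row D = row B − 1·row C = (1, −1, 19)   [check: −1·56 + 19·3 = 1]
  2 = 2·1 + 0   → remainder 0, stop. gcd = 1 (last nonzero row D).
The gcd is 1, so 3 is invertible mod 56. The last nonzero row gives −1·56 + 19·3 = 1, so t = 19. So 3^(−1) ≡ 19 (mod 56). Verify: 3 · 19 = 57 ≡ 1 (mod 56). ✓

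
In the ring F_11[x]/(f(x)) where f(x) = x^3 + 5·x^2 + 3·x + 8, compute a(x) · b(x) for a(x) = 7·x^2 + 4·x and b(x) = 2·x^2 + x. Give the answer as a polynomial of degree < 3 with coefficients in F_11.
a · b ≡ 6·x^2 + 9·x (mod f(x))

Multiply as integer polynomials: a · b = 14·x^4 + 15·x^3 + 4·x^2. Reducing coefficients mod 11: a · b ≡ 3·x^4 + 4·x^3 + 4·x^2. Now divide by f(x) = x^3 + 5·x^2 + 3·x + 8 in F_11[x], eliminating the leading term at each step:
  leading term 3·x^4: subtract (3·x)·f(x) = 3·x^4 + 4·x^3 + 9·x^2 + 2·x, leaving 6·x^2 + 9·x (coefficients mod 11)
The degree is now < 3, so this is the remainder. Hence a · b ≡ 6·x^2 + 9·x in F_11[x]/(f).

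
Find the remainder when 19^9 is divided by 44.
Use repeated squaring. Binary(9) = 1001. Walk through the bits of the exponent 9 left-to-right: at each bit after the leading one, square the running value, then multiply by 19 if the bit is 1 (always reducing mod 44):
  bit 1 = 1 (leading): start with 19.
  bit 2 = 0: square 19^2 = 361 ≡ 9 (mod 44).
  bit 3 = 0: square 9^2 = 81 ≡ 37 (mod 44).
  bit 4 = 1: square 37^2 = 1369 ≡ 5; bit is 1, so multiply 5·19 = 95 ≡ 7 (mod 44).
Final value: 19^9 ≡ 7 (mod 44).

Final answer: 7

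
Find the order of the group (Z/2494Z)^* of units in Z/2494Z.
(Z/2494Z)^* consists of the classes a with gcd(a, 2494) = 1, so its order is φ(2494). φ is multiplicative, with φ(p^e) = p^e − p^(e−1). Factorise 2494 = 2 · 29 · 43. Then
  φ(2494) = (2 − 1) · (29 − 1) · (43 − 1) = 1 · 28 · 42 = 1176.
Thus |(Z/2494Z)^*| = 1176.

Final answer: |(Z/2494Z)^*| = 1176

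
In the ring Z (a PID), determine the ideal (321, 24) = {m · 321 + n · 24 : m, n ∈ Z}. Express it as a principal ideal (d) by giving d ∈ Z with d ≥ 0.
In the PID Z, (a, b) is generated by gcd(a, b). Compute gcd(321, 24) with the extended Euclidean algorithm, tracking rows (r, s, t) with s·321 + t·24 = r:
  row A: (321, 1, 0)   [1·321 + 0·24 = 321]
  row B: (24, 0, 1)   [0·321 + 1·24 = 24]
  321 = 13·24 + 9   → row C = row A − 13·row B = (9, 1, −13)   [check: 1·321 − 13·24 = 9]
  24 = 2·9 + 6   → row D = row B − 2·row C = (6, −2, 27)   [check: −2·321 + 27·24 = 6]
  9 = 1·6 + 3   → row E = row C − 1·row D = (3, 3, −40)   [check: 3·321 − 40·24 = 3]
  6 = 2·3 + 0   → remainder 0, stop. gcd = 3 (last nonzero row E).
So gcd(321, 24) = 3, with Bézout identity 3·321 − 40·24 = 3. Containment (⊇): the Bézout identity exhibits 3 as an element of (321, 24), giving (3) ⊆ (321, 24). Containment (⊆): since 3 | 321 and 3 | 24 (321 = 3·107, 24 = 3·8), every Z-linear combination of 321 and 24 is divisible by 3, so (321, 24) ⊆ (3). Therefore (321, 24) = (3), d = 3.

Final answer: (321, 24) = (3); d = 3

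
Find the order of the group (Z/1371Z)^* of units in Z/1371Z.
(Z/1371Z)^* consists of the classes a with gcd(a, 1371) = 1, so its order is φ(1371). φ is multiplicative, with φ(p^e) = p^e − p^(e−1). Factorise 1371 = 3 · 457. Then
  φ(1371) = (3 − 1) · (457 − 1) = 2 · 456 = 912.
Thus |(Z/1371Z)^*| = 912.

Final answer: |(Z/1371Z)^*| = 912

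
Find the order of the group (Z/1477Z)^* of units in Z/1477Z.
|(Z/1477Z)^*| = 1260

(Z/1477Z)^* consists of the classes a with gcd(a, 1477) = 1, so its order is φ(1477). φ is multiplicative, with φ(p^e) = p^e − p^(e−1). Factorise 1477 = 7 · 211. Then
  φ(1477) = (7 − 1) · (211 − 1) = 6 · 210 = 1260.
Thus |(Z/1477Z)^*| = 1260.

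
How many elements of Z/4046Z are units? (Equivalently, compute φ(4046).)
An element a ∈ Z/4046Z is a unit iff gcd(a, 4046) = 1, so the number of units is φ(4046). φ is multiplicative, with φ(p^e) = p^e − p^(e−1). Factorise 4046 = 2 · 7 · 17^2. Then
  φ(4046) = (2 − 1) · (7 − 1) · (17^2 − 17^1) = 1 · 6 · 272 = 1632.

Final answer: Z/4046Z has φ(4046) = 1632 units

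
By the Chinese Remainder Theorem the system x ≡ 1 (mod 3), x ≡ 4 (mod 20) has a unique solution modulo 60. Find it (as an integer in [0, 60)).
The moduli 3, 20 are pairwise coprime, so by the CRT there is a unique solution mod 3·20 = 60.
Solve by successive substitution. Start with x ≡ 1 (mod 3).
  Combine with x ≡ 4 (mod 20): write x = 1 + 3·t and require 1 + 3·t ≡ 4 (mod 20), i.e. 3·t ≡ 4 − 1 ≡ 3 (mod 20). Since 3^(−1) ≡ 7 (mod 20), t ≡ 7·3 ≡ 1 (mod 20). So x ≡ 1 + 3·1 = 4 (mod 60).
Unique solution in [0, 60): x = 4.

Final answer: x ≡ 4 (mod 60); the representative in [0, 60) is 4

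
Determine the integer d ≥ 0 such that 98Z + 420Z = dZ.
In the PID Z, (a, b) is generated by gcd(a, b). Compute gcd(420, 98) with the extended Euclidean algorithm, tracking rows (r, s, t) with s·420 + t·98 = r:
  row A: (420, 1, 0)   [1·420 + 0·98 = 420]
  row B: (98, 0, 1)   [0·420 + 1·98 = 98]
  420 = 4·98 + 28   → row C = row A − 4·row B = (28, 1, −4)   [check: 1·420 − 4·98 = 28]
  98 = 3·28 + 14   → row D = row B − 3·row C = (14, −3, 13)   [check: −3·420 + 13·98 = 14]
  28 = 2·14 + 0   → remainder 0, stop. gcd = 14 (last nonzero row D).
So gcd(98, 420) = 14, with Bézout identity −3·420 + 13·98 = 14. Containment (⊇): the Bézout identity exhibits 14 as an element of (98, 420), giving (14) ⊆ (98, 420). Containment (⊆): since 14 | 98 and 14 | 420 (98 = 14·7, 420 = 14·30), every Z-linear combination of 98 and 420 is divisible by 14, so (98, 420) ⊆ (14). Therefore (98, 420) = (14), d = 14.

Final answer: (98, 420) = (14); d = 14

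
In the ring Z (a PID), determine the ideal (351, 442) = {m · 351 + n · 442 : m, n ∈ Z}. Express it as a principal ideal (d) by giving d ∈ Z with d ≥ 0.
(351, 442) = (13); d = 13

In the PID Z, (a, b) is generated by gcd(a, b). Compute gcd(442, 351) with the extended Euclidean algorithm, tracking rows (r, s, t) with s·442 + t·351 = r:
  row A: (442, 1, 0)   [1·442 + 0·351 = 442]
  row B: (351, 0, 1)   [0·442 + 1·351 = 351]
  442 = 1·351 + 91   → row C = row A − 1·row B = (91, 1, −1)   [check: 1·442 − 1·351 = 91]
  351 = 3·91 + 78   → row D = row B − 3·row C = (78, −3, 4)   [check: −3·442 + 4·351 = 78]
  91 = 1·78 + 13   → row E = row C − 1·row D = (13, 4, −5)   [check: 4·442 − 5·351 = 13]
  78 = 6·13 + 0   → remainder 0, stop. gcd = 13 (last nonzero row E).
So gcd(351, 442) = 13, with Bézout identity 4·442 − 5·351 = 13. Containment (⊇): the Bézout identity exhibits 13 as an element of (351, 442), giving (13) ⊆ (351, 442). Containment (⊆): since 13 | 351 and 13 | 442 (351 = 13·27, 442 = 13·34), every Z-linear combination of 351 and 442 is divisible by 13, so (351, 442) ⊆ (13). Therefore (351, 442) = (13), d = 13.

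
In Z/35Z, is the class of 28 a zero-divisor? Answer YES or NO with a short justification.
YES

gcd(28, 35) = 7 > 1, so 28 is not a unit in Z/35Z. In Z/nZ every nonzero non-unit is a zero-divisor: explicitly, take b = 35/gcd = 5 ≠ 0 (mod 35); then 28·5 = 140 = 4·35, i.e. 28·5 ≡ 0 (mod 35). So 28 is a zero-divisor.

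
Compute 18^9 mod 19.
18

Use repeated squaring. Binary(9) = 1001. Walk through the bits of the exponent 9 left-to-right: at each bit after the leading one, square the running value, then multiply by 18 if the bit is 1 (always reducing mod 19):
  bit 1 = 1 (leading): start with 18.
  bit 2 = 0: square 18^2 = 324 ≡ 1 (mod 19).
  bit 3 = 0: square 1^2 = 1 (mod 19).
  bit 4 = 1: square 1^2 = 1; bit is 1, so multiply 1·18 = 18 (mod 19).
Final value: 18^9 ≡ 18 (mod 19).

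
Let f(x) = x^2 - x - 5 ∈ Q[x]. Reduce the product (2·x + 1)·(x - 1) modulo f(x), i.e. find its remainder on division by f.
First multiply in Q[x] without reducing: a · b = 2·x^2 - x - 1. Now divide by f(x) = x^2 - x - 5, eliminating the leading term at each step:
  leading term 2·x^2: subtract (2)·f(x) = 2·x^2 - 2·x - 10, leaving x + 9
The degree is now < 2, so this is the remainder. Hence a · b ≡ x + 9 in Q[x]/(f).

Final answer: a · b ≡ x + 9 (mod f(x))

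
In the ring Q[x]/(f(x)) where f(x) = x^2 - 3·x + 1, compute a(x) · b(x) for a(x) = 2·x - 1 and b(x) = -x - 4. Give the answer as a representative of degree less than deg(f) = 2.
a · b ≡ 6 - 13·x (mod f(x))

First multiply in Q[x] without reducing: a · b = -2·x^2 - 7·x + 4. Now divide by f(x) = x^2 - 3·x + 1, eliminating the leading term at each step:
  leading term -2·x^2: subtract (-2)·f(x) = -2·x^2 + 6·x - 2, leaving 6 - 13·x
The degree is now < 2, so this is the remainder. Hence a · b ≡ 6 - 13·x in Q[x]/(f).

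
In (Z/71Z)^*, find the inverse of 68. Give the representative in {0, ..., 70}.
Apply the extended Euclidean algorithm to (71, 68), tracking rows (r, s, t) with s·71 + t·68 = r. Each division r_prev = q·r_cur + r_new produces the new row as (previous row) − q·(current row):
  row A: (71, 1, 0)   [1·71 + 0·68 = 71]
  row B: (68, 0, 1)   [0·71 + 1·68 = 68]
  71 = 1·68 + 3   → row C = row A − 1·row B = (3, 1, −1)   [check: 1·71 − 1·68 = 3]
  68 = 22·3 + 2   → row D = row B − 22·row C = (2, −22, 23)   [check: −22·71 + 23·68 = 2]
  3 = 1·2 + 1   → row E = row C − 1·row D = (1, 23, −24)   [check: 23·71 − 24·68 = 1]
  2 = 2·1 + 0   → remainder 0, stop. gcd = 1 (last nonzero row E).
The gcd is 1, so 68 is invertible mod 71. The last nonzero row gives 23·71 − 24·68 = 1, so t = −24. So 68^(−1) ≡ −24 ≡ 47 (mod 71). Verify: 68 · 47 = 3196 ≡ 1 (mod 71). ✓

Final answer: 68^(−1) ≡ 47 (mod 71)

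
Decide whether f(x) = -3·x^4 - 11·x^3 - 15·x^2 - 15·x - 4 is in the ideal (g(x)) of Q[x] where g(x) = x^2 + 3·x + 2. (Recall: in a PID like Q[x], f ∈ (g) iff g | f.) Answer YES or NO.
NO

In Q[x] the ideal (g) consists of all multiples of g, so f ∈ (g) iff g | f, i.e. iff the remainder of f on division by g is 0. Divide f by g (g is monic, so eliminate the leading term of the running remainder at each step):
  leading term -3·x^4: subtract (-3·x^2)·g(x) = -3·x^4 - 9·x^3 - 6·x^2, leaving -2·x^3 - 9·x^2 - 15·x - 4
  leading term -2·x^3: subtract (-2·x)·g(x) = -2·x^3 - 6·x^2 - 4·x, leaving -3·x^2 - 11·x - 4
  leading term -3·x^2: subtract (-3)·g(x) = -3·x^2 - 9·x - 6, leaving 2 - 2·x
The remainder r(x) = 2 - 2·x ≠ 0 (and deg r < deg g), so g ∤ f, i.e. f ∉ (g).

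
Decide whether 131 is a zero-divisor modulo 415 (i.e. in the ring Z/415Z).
gcd(131, 415) = 1, so 131 is a unit in Z/415Z (it has a multiplicative inverse). A unit cannot be a zero-divisor: if 131·b ≡ 0 then multiplying both sides by 131^(−1) gives b ≡ 0. So 131 is not a zero-divisor.

Final answer: NO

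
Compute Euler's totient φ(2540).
φ(2540) = 1008

φ is multiplicative, with φ(p^e) = p^e − p^(e−1). Factorise 2540 = 2^2 · 5 · 127. Then
  φ(2540) = (2^2 − 2^1) · (5 − 1) · (127 − 1) = 2 · 4 · 126 = 1008.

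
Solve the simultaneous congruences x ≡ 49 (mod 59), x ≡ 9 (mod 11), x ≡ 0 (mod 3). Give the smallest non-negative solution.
The moduli 59, 11, 3 are pairwise coprime, so by the CRT there is a unique solution mod 59·11·3 = 1947.
Solve by successive substitution. Start with x ≡ 49 (mod 59).
  Combine with x ≡ 9 (mod 11): write x = 49 + 59·t and require 49 + 59·t ≡ 9 (mod 11), i.e. 59·t ≡ 9 − 49 ≡ 4 (mod 11). Since 59^(−1) ≡ 3 (mod 11) (59 ≡ 4 (mod 11)), t ≡ 3·4 ≡ 1 (mod 11). So x ≡ 49 + 59·1 = 108 (mod 649).
  Combine with x ≡ 0 (mod 3): write x = 108 + 649·t and require 108 + 649·t ≡ 0 (mod 3), i.e. 649·t ≡ 0 − 108 ≡ 0 (mod 3). Since 649^(−1) ≡ 1 (mod 3) (649 ≡ 1 (mod 3)), t ≡ 1·0 ≡ 0 (mod 3). So x ≡ 108 + 649·0 = 108 (mod 1947).
Unique solution in [0, 1947): x = 108.

Final answer: x ≡ 108 (mod 1947); the representative in [0, 1947) is 108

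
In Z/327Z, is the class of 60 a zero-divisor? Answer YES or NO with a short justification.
gcd(60, 327) = 3 > 1, so 60 is not a unit in Z/327Z. In Z/nZ every nonzero non-unit is a zero-divisor: explicitly, take b = 327/gcd = 109 ≠ 0 (mod 327); then 60·109 = 6540 = 20·327, i.e. 60·109 ≡ 0 (mod 327). So 60 is a zero-divisor.

Final answer: YES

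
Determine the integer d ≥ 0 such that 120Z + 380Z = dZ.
In the PID Z, (a, b) is generated by gcd(a, b). Compute gcd(380, 120) with the extended Euclidean algorithm, tracking rows (r, s, t) with s·380 + t·120 = r:
  row A: (380, 1, 0)   [1·380 + 0·120 = 380]
  row B: (120, 0, 1)   [0·380 + 1·120 = 120]
  380 = 3·120 + 20   → row C = row A − 3·row B = (20, 1, −3)   [check: 1·380 − 3·120 = 20]
  120 = 6·20 + 0   → remainder 0, stop. gcd = 20 (last nonzero row C).
So gcd(120, 380) = 20, with Bézout identity 1·380 − 3·120 = 20. Containment (⊇): the Bézout identity exhibits 20 as an element of (120, 380), giving (20) ⊆ (120, 380). Containment (⊆): since 20 | 120 and 20 | 380 (120 = 20·6, 380 = 20·19), every Z-linear combination of 120 and 380 is divisible by 20, so (120, 380) ⊆ (20). Therefore (120, 380) = (20), d = 20.

Final answer: (120, 380) = (20); d = 20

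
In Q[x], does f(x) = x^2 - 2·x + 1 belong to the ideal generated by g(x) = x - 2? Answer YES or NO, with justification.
In Q[x] the ideal (g) consists of all multiples of g, so f ∈ (g) iff g | f, i.e. iff the remainder of f on division by g is 0. Divide f by g (g is monic, so eliminate the leading term of the running remainder at each step):
  leading term x^2: subtract (x)·g(x) = x^2 - 2·x, leaving 1
The remainder r(x) = 1 ≠ 0 (and deg r < deg g), so g ∤ f, i.e. f ∉ (g).

Final answer: NO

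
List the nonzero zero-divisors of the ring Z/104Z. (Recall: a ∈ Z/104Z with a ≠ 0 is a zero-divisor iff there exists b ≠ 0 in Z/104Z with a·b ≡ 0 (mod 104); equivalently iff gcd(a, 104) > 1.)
nonzero zero-divisors of Z/104Z = {2, 4, 6, 8, 10, 12, 13, 14, 16, 18, 20, 22, 24, 26, 28, 30, 32, 34, 36, 38, 39, 40, 42, 44, 46, 48, 50, 52, 54, 56, 58, 60, 62, 64, 65, 66, 68, 70, 72, 74, 76, 78, 80, 82, 84, 86, 88, 90, 91, 92, 94, 96, 98, 100, 102}

An element a ∈ Z/104Z (with a ≠ 0) is a zero-divisor iff gcd(a, 104) > 1 (because a is a unit precisely when gcd(a, n) = 1, and in Z/nZ every nonzero, non-unit element is a zero-divisor). Scan a = 1, ..., 103 and keep those with gcd(a, 104) > 1:
  gcd(2, 104) = 2, gcd(4, 104) = 4, gcd(6, 104) = 2, gcd(8, 104) = 8, gcd(10, 104) = 2, gcd(12, 104) = 4, gcd(13, 104) = 13, gcd(14, 104) = 2, gcd(16, 104) = 8, gcd(18, 104) = 2, gcd(20, 104) = 4, gcd(22, 104) = 2, gcd(24, 104) = 8, gcd(26, 104) = 26, gcd(28, 104) = 4, gcd(30, 104) = 2, gcd(32, 104) = 8, gcd(34, 104) = 2, gcd(36, 104) = 4, gcd(38, 104) = 2, gcd(39, 104) = 13, gcd(40, 104) = 8, gcd(42, 104) = 2, gcd(44, 104) = 4, gcd(46, 104) = 2, gcd(48, 104) = 8, gcd(50, 104) = 2, gcd(52, 104) = 52, gcd(54, 104) = 2, gcd(56, 104) = 8, gcd(58, 104) = 2, gcd(60, 104) = 4, gcd(62, 104) = 2, gcd(64, 104) = 8, gcd(65, 104) = 13, gcd(66, 104) = 2, gcd(68, 104) = 4, gcd(70, 104) = 2, gcd(72, 104) = 8, gcd(74, 104) = 2, gcd(76, 104) = 4, gcd(78, 104) = 26, gcd(80, 104) = 8, gcd(82, 104) = 2, gcd(84, 104) = 4, gcd(86, 104) = 2, gcd(88, 104) = 8, gcd(90, 104) = 2, gcd(91, 104) = 13, gcd(92, 104) = 4, gcd(94, 104) = 2, gcd(96, 104) = 8, gcd(98, 104) = 2, gcd(100, 104) = 4, gcd(102, 104) = 2.
All other a ∈ {1, ..., 103} have gcd(a, 104) = 1 and are units. So the nonzero zero-divisors are exactly the 55 values of a appearing in this scan.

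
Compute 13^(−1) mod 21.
13^(−1) ≡ 13 (mod 21)

Apply the extended Euclidean algorithm to (21, 13), tracking rows (r, s, t) with s·21 + t·13 = r. Each division r_prev = q·r_cur + r_new produces the new row as (previous row) − q·(current row):
  row A: (21, 1, 0)   [1·21 + 0·13 = 21]
  row B: (13, 0, 1)   [0·21 + 1·13 = 13]
  21 = 1·13 + 8   → row C = row A − 1·row B = (8, 1, −1)   [check: 1·21 − 1·13 = 8]
  13 = 1·8 + 5   → row D = row B − 1·row C = (5, −1, 2)   [check: −1·21 + 2·13 = 5]
  8 = 1·5 + 3   → row E = row C − 1·row D = (3, 2, −3)   [check: 2·21 − 3·13 = 3]
  5 = 1·3 + 2   → row F = row D − 1·row E = (2, −3, 5)   [check: −3·21 + 5·13 = 2]
  3 = 1·2 + 1   → row G = row E − 1·row F = (1, 5, −8)   [check: 5·21 − 8·13 = 1]
  2 = 2·1 + 0   → remainder 0, stop. gcd = 1 (last nonzero row G).
The gcd is 1, so 13 is invertible mod 21. The last nonzero row gives 5·21 − 8·13 = 1, so t = −8. So 13^(−1) ≡ −8 ≡ 13 (mod 21). Verify: 13 · 13 = 169 ≡ 1 (mod 21). ✓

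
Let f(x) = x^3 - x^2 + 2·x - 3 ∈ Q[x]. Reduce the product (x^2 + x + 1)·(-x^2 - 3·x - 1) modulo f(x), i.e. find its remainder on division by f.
a · b ≡ -8·x^2 + 3·x - 16 (mod f(x))

First multiply in Q[x] without reducing: a · b = -x^4 - 4·x^3 - 5·x^2 - 4·x - 1. Now divide by f(x) = x^3 - x^2 + 2·x - 3, eliminating the leading term at each step:
  leading term -x^4: subtract (-x)·f(x) = -x^4 + x^3 - 2·x^2 + 3·x, leaving -5·x^3 - 3·x^2 - 7·x - 1
  leading term -5·x^3: subtract (-5)·f(x) = -5·x^3 + 5·x^2 - 10·x + 15, leaving -8·x^2 + 3·x - 16
The degree is now < 3, so this is the remainder. Hence a · b ≡ -8·x^2 + 3·x - 16 in Q[x]/(f).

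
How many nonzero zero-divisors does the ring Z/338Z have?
In Z/338Z each nonzero element is either a unit (gcd with 338 is 1) or a zero-divisor (gcd > 1). The number of units is φ(338): factorise 338 = 2 · 13^2, so φ(338) = (2 − 1) · (13^2 − 13^1) = 1 · 156 = 156. The nonzero elements number 338 − 1 = 337. Hence the nonzero zero-divisors number 337 − 156 = 181.

Final answer: Z/338Z has 181 nonzero zero-divisors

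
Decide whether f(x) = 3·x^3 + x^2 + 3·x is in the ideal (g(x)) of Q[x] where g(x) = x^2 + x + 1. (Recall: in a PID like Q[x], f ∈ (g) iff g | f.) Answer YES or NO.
In Q[x] the ideal (g) consists of all multiples of g, so f ∈ (g) iff g | f, i.e. iff the remainder of f on division by g is 0. Divide f by g (g is monic, so eliminate the leading term of the running remainder at each step):
  leading term 3·x^3: subtract (3·x)·g(x) = 3·x^3 + 3·x^2 + 3·x, leaving -2·x^2
  leading term -2·x^2: subtract (-2)·g(x) = -2·x^2 - 2·x - 2, leaving 2·x + 2
The remainder r(x) = 2·x + 2 ≠ 0 (and deg r < deg g), so g ∤ f, i.e. f ∉ (g).

Final answer: NO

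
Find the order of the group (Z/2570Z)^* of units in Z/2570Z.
|(Z/2570Z)^*| = 1024

(Z/2570Z)^* consists of the classes a with gcd(a, 2570) = 1, so its order is φ(2570). φ is multiplicative, with φ(p^e) = p^e − p^(e−1). Factorise 2570 = 2 · 5 · 257. Then
  φ(2570) = (2 − 1) · (5 − 1) · (257 − 1) = 1 · 4 · 256 = 1024.
Thus |(Z/2570Z)^*| = 1024.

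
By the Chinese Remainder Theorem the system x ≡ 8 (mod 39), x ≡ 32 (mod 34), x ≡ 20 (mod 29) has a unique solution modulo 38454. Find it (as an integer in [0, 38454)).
The moduli 39, 34, 29 are pairwise coprime, so by the CRT there is a unique solution mod 39·34·29 = 38454.
Solve by successive substitution. Start with x ≡ 8 (mod 39).
  Combine with x ≡ 32 (mod 34): write x = 8 + 39·t and require 8 + 39·t ≡ 32 (mod 34), i.e. 39·t ≡ 32 − 8 ≡ 24 (mod 34). Since 39^(−1) ≡ 7 (mod 34) (39 ≡ 5 (mod 34)), t ≡ 7·24 ≡ 32 (mod 34). So x ≡ 8 + 39·32 = 1256 (mod 1326).
  Combine with x ≡ 20 (mod 29): write x = 1256 + 1326·t and require 1256 + 1326·t ≡ 20 (mod 29), i.e. 1326·t ≡ 20 − 1256 ≡ 11 (mod 29). Since 1326^(−1) ≡ 18 (mod 29) (1326 ≡ 21 (mod 29)), t ≡ 18·11 ≡ 24 (mod 29). So x ≡ 1256 + 1326·24 = 33080 (mod 38454).
Unique solution in [0, 38454): x = 33080.

Final answer: x ≡ 33080 (mod 38454); the representative in [0, 38454) is 33080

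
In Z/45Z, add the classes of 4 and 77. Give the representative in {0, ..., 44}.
Reduce the summands first: 77 ≡ 32 (mod 45), so 4 + 77 ≡ 4 + 32 (mod 45). 4 + 32 = 36; 36 = 0·45 + 36, so (4 + 77) mod 45 = 36.

Final answer: 36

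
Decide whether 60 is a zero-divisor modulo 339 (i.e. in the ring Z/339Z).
gcd(60, 339) = 3 > 1, so 60 is not a unit in Z/339Z. In Z/nZ every nonzero non-unit is a zero-divisor: explicitly, take b = 339/gcd = 113 ≠ 0 (mod 339); then 60·113 = 6780 = 20·339, i.e. 60·113 ≡ 0 (mod 339). So 60 is a zero-divisor.

Final answer: YES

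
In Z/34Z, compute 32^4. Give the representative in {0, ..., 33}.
16

Use repeated squaring. Binary(4) = 100. Walk through the bits of the exponent 4 left-to-right: at each bit after the leading one, square the running value, then multiply by 32 if the bit is 1 (always reducing mod 34):
  bit 1 = 1 (leading): start with 32.
  bit 2 = 0: square 32^2 = 1024 ≡ 4 (mod 34).
  bit 3 = 0: square 4^2 = 16 (mod 34).
Final value: 32^4 ≡ 16 (mod 34).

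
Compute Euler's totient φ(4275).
φ is multiplicative, with φ(p^e) = p^e − p^(e−1). Factorise 4275 = 3^2 · 5^2 · 19. Then
  φ(4275) = (3^2 − 3^1) · (5^2 − 5^1) · (19 − 1) = 6 · 20 · 18 = 2160.

Final answer: φ(4275) = 2160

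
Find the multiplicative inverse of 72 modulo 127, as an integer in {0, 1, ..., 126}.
72^(−1) ≡ 30 (mod 127)

Apply the extended Euclidean algorithm to (127, 72), tracking rows (r, s, t) with s·127 + t·72 = r. Each division r_prev = q·r_cur + r_new produces the new row as (previous row) − q·(current row):
  row A: (127, 1, 0)   [1·127 + 0·72 = 127]
  row B: (72, 0, 1)   [0·127 + 1·72 = 72]
  127 = 1·72 + 55   → row C = row A − 1·row B = (55, 1, −1)   [check: 1·127 − 1·72 = 55]
  72 = 1·55 + 17   → row D = row B − 1·row C = (17, −1, 2)   [check: −1·127 + 2·72 = 17]
  55 = 3·17 + 4   → row E = row C − 3·row D = (4, 4, −7)   [check: 4·127 − 7·72 = 4]
  17 = 4·4 + 1   → row F = row D − 4·row E = (1, −17, 30)   [check: −17·127 + 30·72 = 1]
  4 = 4·1 + 0   → remainder 0, stop. gcd = 1 (last nonzero row F).
The gcd is 1, so 72 is invertible mod 127. The last nonzero row gives −17·127 + 30·72 = 1, so t = 30. So 72^(−1) ≡ 30 (mod 127). Verify: 72 · 30 = 2160 ≡ 1 (mod 127). ✓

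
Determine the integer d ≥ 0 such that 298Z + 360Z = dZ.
(298, 360) = (2); d = 2

In the PID Z, (a, b) is generated by gcd(a, b). Compute gcd(360, 298) with the extended Euclidean algorithm, tracking rows (r, s, t) with s·360 + t·298 = r:
  row A: (360, 1, 0)   [1·360 + 0·298 = 360]
  row B: (298, 0, 1)   [0·360 + 1·298 = 298]
  360 = 1·298 + 62   → row C = row A − 1·row B = (62, 1, −1)   [check: 1·360 − 1·298 = 62]
  298 = 4·62 + 50   → row D = row B − 4·row C = (50, −4, 5)   [check: −4·360 + 5·298 = 50]
  62 = 1·50 + 12   → row E = row C − 1·row D = (12, 5, −6)   [check: 5·360 − 6·298 = 12]
  50 = 4·12 + 2   → row F = row D − 4·row E = (2, −24, 29)   [check: −24·360 + 29·298 = 2]
  12 = 6·2 + 0   → remainder 0, stop. gcd = 2 (last nonzero row F).
So gcd(298, 360) = 2, with Bézout identity −24·360 + 29·298 = 2. Containment (⊇): the Bézout identity exhibits 2 as an element of (298, 360), giving (2) ⊆ (298, 360). Containment (⊆): since 2 | 298 and 2 | 360 (298 = 2·149, 360 = 2·180), every Z-linear combination of 298 and 360 is divisible by 2, so (298, 360) ⊆ (2). Therefore (298, 360) = (2), d = 2.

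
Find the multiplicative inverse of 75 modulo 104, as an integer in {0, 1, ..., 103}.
Apply the extended Euclidean algorithm to (104, 75), tracking rows (r, s, t) with s·104 + t·75 = r. Each division r_prev = q·r_cur + r_new produces the new row as (previous row) − q·(current row):
  row A: (104, 1, 0)   [1·104 + 0·75 = 104]
  row B: (75, 0, 1)   [0·104 + 1·75 = 75]
  104 = 1·75 + 29   → row C = row A − 1·row B = (29, 1, −1)   [check: 1·104 − 1·75 = 29]
  75 = 2·29 + 17   → row D = row B − 2·row C = (17, −2, 3)   [check: −2·104 + 3·75 = 17]
  29 = 1·17 + 12   → row E = row C − 1·row D = (12, 3, −4)   [check: 3·104 − 4·75 = 12]
  17 = 1·12 + 5   → row F = row D − 1·row E = (5, −5, 7)   [check: −5·104 + 7·75 = 5]
  12 = 2·5 + 2   → row G = row E − 2·row F = (2, 13, −18)   [check: 13·104 − 18·75 = 2]
  5 = 2·2 + 1   → row H = row F − 2·row G = (1, −31, 43)   [check: −31·104 + 43·75 = 1]
  2 = 2·1 + 0   → remainder 0, stop. gcd = 1 (last nonzero row H).
The gcd is 1, so 75 is invertible mod 104. The last nonzero row gives −31·104 + 43·75 = 1, so t = 43. So 75^(−1) ≡ 43 (mod 104). Verify: 75 · 43 = 3225 ≡ 1 (mod 104). ✓

Final answer: 75^(−1) ≡ 43 (mod 104)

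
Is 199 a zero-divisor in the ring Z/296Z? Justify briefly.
NO

gcd(199, 296) = 1, so 199 is a unit in Z/296Z (it has a multiplicative inverse). A unit cannot be a zero-divisor: if 199·b ≡ 0 then multiplying both sides by 199^(−1) gives b ≡ 0. So 199 is not a zero-divisor.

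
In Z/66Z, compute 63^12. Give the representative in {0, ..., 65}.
9

Use repeated squaring. Binary(12) = 1100. Walk through the bits of the exponent 12 left-to-right: at each bit after the leading one, square the running value, then multiply by 63 if the bit is 1 (always reducing mod 66):
  bit 1 = 1 (leading): start with 63.
  bit 2 = 1: square 63^2 = 3969 ≡ 9; bit is 1, so multiply 9·63 = 567 ≡ 39 (mod 66).
  bit 3 = 0: square 39^2 = 1521 ≡ 3 (mod 66).
  bit 4 = 0: square 3^2 = 9 (mod 66).
Final value: 63^12 ≡ 9 (mod 66).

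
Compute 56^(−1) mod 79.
Apply the extended Euclidean algorithm to (79, 56), tracking rows (r, s, t) with s·79 + t·56 = r. Each division r_prev = q·r_cur + r_new produces the new row as (previous row) − q·(current row):
  row A: (79, 1, 0)   [1·79 + 0·56 = 79]
  row B: (56, 0, 1)   [0·79 + 1·56 = 56]
  79 = 1·56 + 23   → row C = row A − 1·row B = (23, 1, −1)   [check: 1·79 − 1·56 = 23]
  56 = 2·23 + 10   → row D = row B − 2·row C = (10, −2, 3)   [check: −2·79 + 3·56 = 10]
  23 = 2·10 + 3   → row E = row C − 2·row D = (3, 5, −7)   [check: 5·79 − 7·56 = 3]
  10 = 3·3 + 1   → row F = row D − 3·row E = (1, −17, 24)   [check: −17·79 + 24·56 = 1]
  3 = 3·1 + 0   → remainder 0, stop. gcd = 1 (last nonzero row F).
The gcd is 1, so 56 is invertible mod 79. The last nonzero row gives −17·79 + 24·56 = 1, so t = 24. So 56^(−1) ≡ 24 (mod 79). Verify: 56 · 24 = 1344 ≡ 1 (mod 79). ✓

Final answer: 56^(−1) ≡ 24 (mod 79)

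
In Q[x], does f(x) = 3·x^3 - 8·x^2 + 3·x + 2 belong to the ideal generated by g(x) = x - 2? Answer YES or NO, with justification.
YES

In Q[x] the ideal (g) consists of all multiples of g, so f ∈ (g) iff g | f, i.e. iff the remainder of f on division by g is 0. Divide f by g (g is monic, so eliminate the leading term of the running remainder at each step):
  leading term 3·x^3: subtract (3·x^2)·g(x) = 3·x^3 - 6·x^2, leaving -2·x^2 + 3·x + 2
  leading term -2·x^2: subtract (-2·x)·g(x) = -2·x^2 + 4·x, leaving 2 - x
  leading term -x: subtract (-1)·g(x) = 2 - x, leaving 0
The remainder is 0, so f(x) = g(x) · h(x) with h(x) = 3·x^2 - 2·x - 1. Hence g | f, i.e. f ∈ (g).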